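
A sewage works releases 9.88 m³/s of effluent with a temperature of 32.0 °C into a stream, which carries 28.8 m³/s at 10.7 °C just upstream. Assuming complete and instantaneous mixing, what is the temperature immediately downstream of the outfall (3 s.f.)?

Flow-weighted mixing: C = (Q_r C_r + Q_w C_w)/(Q_r + Q_w)
= (28.8×10.7 + 9.88×32.0)/(28.8 + 9.88) = 624.3/38.68 = 16.14 °C.

16.1 °C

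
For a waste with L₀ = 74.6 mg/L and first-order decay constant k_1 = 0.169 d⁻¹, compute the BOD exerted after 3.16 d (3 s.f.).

y ≈ 30.9 mg/L

y_t = L₀(1 − e^(−k_1 t)) = 74.6 × (1 − e^(−0.169×3.16))
= 74.6 × (1 − 0.5862) = 74.6 × 0.4138 = 30.87 mg/L.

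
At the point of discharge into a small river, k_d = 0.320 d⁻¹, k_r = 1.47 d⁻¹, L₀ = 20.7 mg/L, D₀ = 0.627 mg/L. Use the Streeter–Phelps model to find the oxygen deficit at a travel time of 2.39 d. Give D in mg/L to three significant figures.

k_d L₀/(k_r−k_d) = 0.320×20.7/(1.47−0.320) = 6.624/1.150 = 5.760 mg/L.
e^(−k_d t) = e^(−0.320×2.390) = 0.4654; e^(−k_r t) = e^(−1.47×2.390) = 0.02980.
D = 5.760 × (0.4654 − 0.02980) + 0.627 × 0.02980 = 2.509 + 0.01868 = 2.528 mg/L.

D ≈ 2.53 mg/L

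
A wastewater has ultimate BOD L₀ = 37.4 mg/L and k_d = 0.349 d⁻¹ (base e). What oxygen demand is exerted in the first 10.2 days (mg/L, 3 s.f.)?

y_t = L₀(1 − e^(−k_d t)) = 37.4 × (1 − e^(−0.349×10.2))
= 37.4 × (1 − 0.02844) = 37.4 × 0.9716 = 36.34 mg/L.

y ≈ 36.3 mg/L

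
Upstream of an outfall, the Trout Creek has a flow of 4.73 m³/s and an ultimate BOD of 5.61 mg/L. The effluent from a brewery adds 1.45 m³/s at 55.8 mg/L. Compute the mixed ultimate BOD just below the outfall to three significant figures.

17.4 mg/L

Flow-weighted mixing: C = (Q_r C_r + Q_w C_w)/(Q_r + Q_w)
= (4.73×5.61 + 1.45×55.8)/(4.73 + 1.45) = 107.4/6.180 = 17.39 mg/L.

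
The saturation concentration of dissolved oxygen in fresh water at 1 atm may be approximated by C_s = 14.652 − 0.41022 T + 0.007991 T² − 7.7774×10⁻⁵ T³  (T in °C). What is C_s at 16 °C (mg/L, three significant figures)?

C_s = 14.652 − 0.41022×16 + 0.007991×16² − 7.7774×10⁻⁵×16³ = 9.816 mg/L.

C_s ≈ 9.82 mg/L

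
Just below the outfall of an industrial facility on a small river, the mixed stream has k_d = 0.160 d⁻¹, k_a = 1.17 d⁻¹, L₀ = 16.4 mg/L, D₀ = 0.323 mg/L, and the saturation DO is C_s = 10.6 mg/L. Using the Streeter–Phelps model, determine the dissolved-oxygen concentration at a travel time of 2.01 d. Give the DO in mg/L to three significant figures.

k_d L₀/(k_a−k_d) = 0.160×16.4/(1.17−0.160) = 2.624/1.010 = 2.598 mg/L.
e^(−k_d t) = e^(−0.160×2.010) = 0.7250; e^(−k_a t) = e^(−1.17×2.010) = 0.09521.
D = 2.598 × (0.7250 − 0.09521) + 0.323 × 0.09521 = 1.636 + 0.03075 = 1.667 mg/L.
DO = C_s − D = 10.6 − 1.667 = 8.933 mg/L.

DO ≈ 8.93 mg/L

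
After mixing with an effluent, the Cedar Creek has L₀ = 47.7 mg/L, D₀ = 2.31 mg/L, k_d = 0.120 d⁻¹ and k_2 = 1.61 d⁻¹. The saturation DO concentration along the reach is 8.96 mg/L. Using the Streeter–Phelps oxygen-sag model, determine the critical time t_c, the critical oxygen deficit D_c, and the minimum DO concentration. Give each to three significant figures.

t_c ≈ 1.13 d; D_c ≈ 3.11 mg/L; min DO ≈ 5.85 mg/L

With k_2/k_d = 13.42 and 1 − D₀(k_2−k_d)/(k_d L₀) = 0.3987,
t_c = ln(13.42 × 0.3987) / (1.61 − 0.120) = ln(5.349) / 1.490 = 1.677/1.490 = 1.125 d.
D_c = (k_d/k_2) L₀ e^(−k_d t_c) = (0.120/1.61) × 47.7 × e^(−0.120×1.125) = 0.07453 × 47.7 × 0.8737 = 3.106 mg/L.
Minimum DO = C_s − D_c = 8.96 − 3.106 = 5.854 mg/L.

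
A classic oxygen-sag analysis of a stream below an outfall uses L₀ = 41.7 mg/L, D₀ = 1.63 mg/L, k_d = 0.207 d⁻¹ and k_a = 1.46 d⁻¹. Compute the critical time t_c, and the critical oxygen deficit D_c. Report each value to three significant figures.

At the critical point dD/dt = 0, so k_d L₀ e^(−k_d t) = k_a D. Substituting D(t) from the Streeter–Phelps equation and solving for t gives
t_c = ln[(k_a/k_d)(1 − D₀(k_a−k_d)/(k_d L₀))] / (k_a−k_d).
Here k_a−k_d = 1.253 d⁻¹ and 1 − D₀(k_a−k_d)/(k_d L₀) = 1 − 1.63×1.253/(0.207×41.7) = 0.7634, so
t_c = ln(7.053 × 0.7634) / 1.253 = 1.683 / 1.253 = 1.344 d.
L(t_c) = L₀ e^(−k_d t_c) = 41.7 × 0.7572 = 31.58 mg/L, and at the critical point k_a D_c = k_d L, so D_c = (0.207/1.46) × 31.58 = 4.477 mg/L.

t_c ≈ 1.34 d; D_c ≈ 4.48 mg/L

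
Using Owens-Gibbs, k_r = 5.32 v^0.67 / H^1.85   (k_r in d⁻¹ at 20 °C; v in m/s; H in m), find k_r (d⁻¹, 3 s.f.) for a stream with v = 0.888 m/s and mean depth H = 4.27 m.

k_r = 5.32 × 0.888^0.67 / 4.27^1.85 = 5.32 × 0.9235 / 14.67 = 0.3350 d⁻¹.

k_r ≈ 0.335 d⁻¹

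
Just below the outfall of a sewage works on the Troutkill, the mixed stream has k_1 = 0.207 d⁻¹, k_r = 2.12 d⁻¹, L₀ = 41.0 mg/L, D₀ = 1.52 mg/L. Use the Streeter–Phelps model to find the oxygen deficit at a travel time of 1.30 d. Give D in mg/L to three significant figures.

D ≈ 3.20 mg/L

k_1 L₀/(k_r−k_1) = 0.207×41.0/(2.12−0.207) = 8.487/1.913 = 4.436 mg/L.
e^(−k_1 t) = e^(−0.207×1.300) = 0.7641; e^(−k_r t) = e^(−2.12×1.300) = 0.06355.
D = 4.436 × (0.7641 − 0.06355) + 1.52 × 0.06355 = 3.108 + 0.09659 = 3.204 mg/L.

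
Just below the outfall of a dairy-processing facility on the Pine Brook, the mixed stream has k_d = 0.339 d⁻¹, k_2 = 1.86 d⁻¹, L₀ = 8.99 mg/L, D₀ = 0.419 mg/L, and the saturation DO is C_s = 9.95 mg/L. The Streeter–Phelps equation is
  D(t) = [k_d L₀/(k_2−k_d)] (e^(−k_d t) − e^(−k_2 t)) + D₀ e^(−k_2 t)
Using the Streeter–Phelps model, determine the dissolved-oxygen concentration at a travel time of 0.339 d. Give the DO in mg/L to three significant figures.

k_d L₀/(k_2−k_d) = 0.339×8.99/(1.86−0.339) = 3.048/1.521 = 2.004 mg/L.
e^(−k_d t) = e^(−0.339×0.3390) = 0.8914; e^(−k_2 t) = e^(−1.86×0.3390) = 0.5323.
D = 2.004 × (0.8914 − 0.5323) + 0.419 × 0.5323 = 0.7196 + 0.2230 = 0.9426 mg/L.
DO = C_s − D = 9.95 − 0.9426 = 9.007 mg/L.

DO ≈ 9.01 mg/L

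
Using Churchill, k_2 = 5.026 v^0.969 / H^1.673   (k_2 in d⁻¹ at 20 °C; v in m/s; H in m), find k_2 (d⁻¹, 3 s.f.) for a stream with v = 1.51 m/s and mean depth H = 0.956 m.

k_2 = 5.026 × 1.51^0.969 / 0.956^1.673 = 5.026 × 1.491 / 0.9275 = 8.079 d⁻¹.

k_2 ≈ 8.08 d⁻¹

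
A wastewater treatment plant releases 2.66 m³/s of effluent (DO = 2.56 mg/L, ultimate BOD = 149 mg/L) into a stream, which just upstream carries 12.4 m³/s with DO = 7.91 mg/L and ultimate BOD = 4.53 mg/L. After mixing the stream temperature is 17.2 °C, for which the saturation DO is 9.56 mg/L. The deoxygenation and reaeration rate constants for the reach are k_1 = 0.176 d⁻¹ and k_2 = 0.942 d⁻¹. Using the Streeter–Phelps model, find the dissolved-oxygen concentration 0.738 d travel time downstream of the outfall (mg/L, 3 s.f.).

Mixed DO = (12.4×7.91 + 2.66×2.56)/(12.4+2.66) = 104.9/15.06 = 6.965 mg/L.
Mixed L₀ = (12.4×4.53 + 2.66×149)/(15.06) = 452.5/15.06 = 30.05 mg/L.
Initial deficit D₀ = C_s − DO₀ = 9.56 − 6.965 = 2.595 mg/L.
D(0.738) = [0.176×30.05/(0.942−0.176)](e^(−0.176×0.738) − e^(−0.942×0.738)) + 2.595 e^(−0.942×0.738)
= 6.904 × (0.8782 − 0.4990) + 2.595 × 0.4990 = 3.913 mg/L.
DO = 9.56 − 3.913 = 5.647 mg/L.

DO ≈ 5.65 mg/L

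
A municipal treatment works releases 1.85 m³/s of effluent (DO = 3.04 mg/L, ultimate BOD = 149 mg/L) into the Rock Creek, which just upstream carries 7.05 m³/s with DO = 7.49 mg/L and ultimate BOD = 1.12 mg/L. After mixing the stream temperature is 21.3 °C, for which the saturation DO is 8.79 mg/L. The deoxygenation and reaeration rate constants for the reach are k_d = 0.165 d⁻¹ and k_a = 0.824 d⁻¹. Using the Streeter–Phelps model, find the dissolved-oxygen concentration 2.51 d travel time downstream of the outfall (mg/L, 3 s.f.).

DO ≈ 4.25 mg/L

Mixed DO = (7.05×7.49 + 1.85×3.04)/(7.05+1.85) = 58.43/8.900 = 6.565 mg/L.
Mixed L₀ = (7.05×1.12 + 1.85×149)/(8.900) = 283.5/8.900 = 31.86 mg/L.
Initial deficit D₀ = C_s − DO₀ = 8.79 − 6.565 = 2.225 mg/L.
D(2.51) = [0.165×31.86/(0.824−0.165)](e^(−0.165×2.51) − e^(−0.824×2.51)) + 2.225 e^(−0.824×2.51)
= 7.977 × (0.6609 − 0.1264) + 2.225 × 0.1264 = 4.545 mg/L.
DO = 8.79 − 4.545 = 4.245 mg/L.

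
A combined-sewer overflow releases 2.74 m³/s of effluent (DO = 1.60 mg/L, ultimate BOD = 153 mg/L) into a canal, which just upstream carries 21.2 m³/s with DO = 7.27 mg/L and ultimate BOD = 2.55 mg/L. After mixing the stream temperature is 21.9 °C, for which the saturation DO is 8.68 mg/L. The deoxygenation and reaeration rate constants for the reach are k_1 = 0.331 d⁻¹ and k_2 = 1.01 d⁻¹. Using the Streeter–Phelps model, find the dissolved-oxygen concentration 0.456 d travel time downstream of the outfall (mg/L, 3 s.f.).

Mixed DO = (21.2×7.27 + 2.74×1.60)/(21.2+2.74) = 158.5/23.94 = 6.621 mg/L.
Mixed L₀ = (21.2×2.55 + 2.74×153)/(23.94) = 473.3/23.94 = 19.77 mg/L.
Initial deficit D₀ = C_s − DO₀ = 8.68 − 6.621 = 2.059 mg/L.
D(0.456) = [0.331×19.77/(1.01−0.331)](e^(−0.331×0.456) − e^(−1.01×0.456)) + 2.059 e^(−1.01×0.456)
= 9.637 × (0.8599 − 0.6309) + 2.059 × 0.6309 = 3.506 mg/L.
DO = 8.68 − 3.506 = 5.174 mg/L.

DO ≈ 5.17 mg/L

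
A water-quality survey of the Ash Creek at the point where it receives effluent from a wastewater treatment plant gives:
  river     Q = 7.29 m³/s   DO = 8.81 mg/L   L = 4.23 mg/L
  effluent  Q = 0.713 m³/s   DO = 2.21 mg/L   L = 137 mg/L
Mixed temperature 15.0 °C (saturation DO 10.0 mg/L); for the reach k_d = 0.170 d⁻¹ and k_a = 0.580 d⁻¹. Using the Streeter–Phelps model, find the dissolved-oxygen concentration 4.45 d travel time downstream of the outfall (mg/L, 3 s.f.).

DO ≈ 7.24 mg/L

Mixed DO = (7.29×8.81 + 0.713×2.21)/(7.29+0.713) = 65.80/8.003 = 8.222 mg/L.
Mixed L₀ = (7.29×4.23 + 0.713×137)/(8.003) = 128.5/8.003 = 16.06 mg/L.
Initial deficit D₀ = C_s − DO₀ = 10.0 − 8.222 = 1.778 mg/L.
D(4.45) = [0.170×16.06/(0.580−0.170)](e^(−0.170×4.45) − e^(−0.580×4.45)) + 1.778 e^(−0.580×4.45)
= 6.658 × (0.4693 − 0.07570) + 1.778 × 0.07570 = 2.755 mg/L.
DO = 10.0 − 2.755 = 7.245 mg/L.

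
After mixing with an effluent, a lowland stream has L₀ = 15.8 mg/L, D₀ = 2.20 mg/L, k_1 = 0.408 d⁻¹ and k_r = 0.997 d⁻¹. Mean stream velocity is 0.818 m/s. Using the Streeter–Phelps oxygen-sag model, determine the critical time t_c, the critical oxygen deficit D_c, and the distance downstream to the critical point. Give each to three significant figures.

t_c = [1/(k_r−k_1)] ln[(k_r/k_1)(1 − D₀(k_r−k_1)/(k_1 L₀))]
= [1/(0.997−0.408)] ln[(0.997/0.408)(1 − 2.20×0.5890/(0.408×15.8))]
= (1/0.5890) ln[2.444 × 0.7990] = 1.698 × ln(1.952) = 1.698 × 0.6691 = 1.136 d.
L(t_c) = L₀ e^(−k_1 t_c) = 15.8 × 0.6291 = 9.940 mg/L, and at the critical point k_r D_c = k_1 L, so D_c = (0.408/0.997) × 9.940 = 4.068 mg/L.
x_c = v t_c = 0.818 m/s × 1.136 d × 86400 s/d = 80280 m ≈ 80.3 km.

t_c ≈ 1.14 d; D_c ≈ 4.07 mg/L; x_c ≈ 80.3 km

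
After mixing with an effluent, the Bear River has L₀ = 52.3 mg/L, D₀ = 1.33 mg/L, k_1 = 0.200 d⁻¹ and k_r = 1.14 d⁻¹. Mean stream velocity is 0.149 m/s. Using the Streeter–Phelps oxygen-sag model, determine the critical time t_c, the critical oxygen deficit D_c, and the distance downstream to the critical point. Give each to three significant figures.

t_c ≈ 1.72 d; D_c ≈ 6.51 mg/L; x_c ≈ 22.1 km

t_c = [1/(k_r−k_1)] ln[(k_r/k_1)(1 − D₀(k_r−k_1)/(k_1 L₀))]
= [1/(1.14−0.200)] ln[(1.14/0.200)(1 − 1.33×0.9400/(0.200×52.3))]
= (1/0.9400) ln[5.700 × 0.8805] = 1.064 × ln(5.019) = 1.064 × 1.613 = 1.716 d.
L(t_c) = L₀ e^(−k_1 t_c) = 52.3 × 0.7095 = 37.11 mg/L, and at the critical point k_r D_c = k_1 L, so D_c = (0.200/1.14) × 37.11 = 6.510 mg/L.
x_c = v t_c = 0.149 m/s × 1.716 d × 86400 s/d = 22090 m ≈ 22.1 km.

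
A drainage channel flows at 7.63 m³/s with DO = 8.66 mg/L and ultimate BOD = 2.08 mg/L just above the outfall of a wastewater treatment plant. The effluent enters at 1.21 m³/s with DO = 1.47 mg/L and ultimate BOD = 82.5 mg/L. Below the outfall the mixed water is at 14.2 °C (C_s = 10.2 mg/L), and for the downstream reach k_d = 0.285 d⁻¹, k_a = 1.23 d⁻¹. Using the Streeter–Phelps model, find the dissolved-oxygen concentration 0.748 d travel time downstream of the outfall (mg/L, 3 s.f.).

DO ≈ 7.58 mg/L

Mixed DO = (7.63×8.66 + 1.21×1.47)/(7.63+1.21) = 67.85/8.840 = 7.676 mg/L.
Mixed L₀ = (7.63×2.08 + 1.21×82.5)/(8.840) = 115.7/8.840 = 13.09 mg/L.
Initial deficit D₀ = C_s − DO₀ = 10.2 − 7.676 = 2.524 mg/L.
D(0.748) = [0.285×13.09/(1.23−0.285)](e^(−0.285×0.748) − e^(−1.23×0.748)) + 2.524 e^(−1.23×0.748)
= 3.947 × (0.8080 − 0.3985) + 2.524 × 0.3985 = 2.622 mg/L.
DO = 10.2 − 2.622 = 7.578 mg/L.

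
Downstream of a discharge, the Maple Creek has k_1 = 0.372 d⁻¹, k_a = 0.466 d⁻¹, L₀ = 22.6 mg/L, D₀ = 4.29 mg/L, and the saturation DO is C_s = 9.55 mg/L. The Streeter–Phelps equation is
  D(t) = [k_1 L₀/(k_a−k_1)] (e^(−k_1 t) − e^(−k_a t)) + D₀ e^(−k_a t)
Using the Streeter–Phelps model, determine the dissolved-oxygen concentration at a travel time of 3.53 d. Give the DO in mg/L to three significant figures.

k_1 L₀/(k_a−k_1) = 0.372×22.6/(0.466−0.372) = 8.407/0.09400 = 89.44 mg/L.
e^(−k_1 t) = e^(−0.372×3.530) = 0.2690; e^(−k_a t) = e^(−0.466×3.530) = 0.1930.
D = 89.44 × (0.2690 − 0.1930) + 4.29 × 0.1930 = 6.793 + 0.8280 = 7.621 mg/L.
DO = C_s − D = 9.55 − 7.621 = 1.929 mg/L.

DO ≈ 1.93 mg/L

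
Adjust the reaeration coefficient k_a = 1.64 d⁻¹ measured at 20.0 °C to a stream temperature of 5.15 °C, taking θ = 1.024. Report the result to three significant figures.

k_a ≈ 1.15 d⁻¹

k_a(T₂) = k_a(T₁) · θ^(T₂−T₁) = 1.64 × 1.024^(5.15−20.0)
= 1.64 × 1.024^-14.8 = 1.64 × 0.7031 = 1.153 d⁻¹.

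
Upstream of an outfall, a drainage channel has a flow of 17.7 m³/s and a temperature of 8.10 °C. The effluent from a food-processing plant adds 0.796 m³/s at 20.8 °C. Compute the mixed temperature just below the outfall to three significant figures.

8.65 °C

Flow-weighted mixing: C = (Q_r C_r + Q_w C_w)/(Q_r + Q_w)
= (17.7×8.10 + 0.796×20.8)/(17.7 + 0.796) = 159.9/18.50 = 8.647 °C.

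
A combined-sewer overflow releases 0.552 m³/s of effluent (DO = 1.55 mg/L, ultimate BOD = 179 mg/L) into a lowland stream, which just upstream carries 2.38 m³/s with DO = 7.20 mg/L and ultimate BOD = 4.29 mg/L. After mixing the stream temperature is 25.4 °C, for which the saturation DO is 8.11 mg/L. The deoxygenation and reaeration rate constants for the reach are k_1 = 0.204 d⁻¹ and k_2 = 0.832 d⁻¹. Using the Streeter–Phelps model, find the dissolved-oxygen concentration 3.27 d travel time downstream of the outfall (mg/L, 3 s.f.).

Mixed DO = (2.38×7.20 + 0.552×1.55)/(2.38+0.552) = 17.99/2.932 = 6.136 mg/L.
Mixed L₀ = (2.38×4.29 + 0.552×179)/(2.932) = 109.0/2.932 = 37.18 mg/L.
Initial deficit D₀ = C_s − DO₀ = 8.11 − 6.136 = 1.974 mg/L.
D(3.27) = [0.204×37.18/(0.832−0.204)](e^(−0.204×3.27) − e^(−0.832×3.27)) + 1.974 e^(−0.832×3.27)
= 12.08 × (0.5132 − 0.06583) + 1.974 × 0.06583 = 5.533 mg/L.
DO = 8.11 − 5.533 = 2.577 mg/L.

DO ≈ 2.58 mg/L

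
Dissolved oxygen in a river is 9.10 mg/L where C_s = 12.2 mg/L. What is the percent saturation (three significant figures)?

74.6 % saturation

% saturation = C/C_s × 100 = 9.10/12.2 × 100 = 74.6 %.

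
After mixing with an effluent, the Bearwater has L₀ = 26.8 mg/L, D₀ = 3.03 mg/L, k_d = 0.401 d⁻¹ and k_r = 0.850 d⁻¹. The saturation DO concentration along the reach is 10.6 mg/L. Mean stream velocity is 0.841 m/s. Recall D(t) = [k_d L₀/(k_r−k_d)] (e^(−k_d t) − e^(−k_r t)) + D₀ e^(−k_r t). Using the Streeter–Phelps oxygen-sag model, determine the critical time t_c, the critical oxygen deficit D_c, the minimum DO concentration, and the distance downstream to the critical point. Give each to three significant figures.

t_c ≈ 1.37 d; D_c ≈ 7.29 mg/L; min DO ≈ 3.31 mg/L; x_c ≈ 99.7 km

With k_r/k_d = 2.120 and 1 − D₀(k_r−k_d)/(k_d L₀) = 0.8734,
t_c = ln(2.120 × 0.8734) / (0.850 − 0.401) = ln(1.851) / 0.4490 = 0.6159/0.4490 = 1.372 d.
D_c = (k_d/k_r) L₀ e^(−k_d t_c) = (0.401/0.850) × 26.8 × e^(−0.401×1.372) = 0.4718 × 26.8 × 0.5769 = 7.294 mg/L.
Minimum DO = C_s − D_c = 10.6 − 7.294 = 3.306 mg/L.
x_c = v t_c = 0.841 m/s × 1.372 d × 86400 s/d = 99680 m ≈ 99.7 km.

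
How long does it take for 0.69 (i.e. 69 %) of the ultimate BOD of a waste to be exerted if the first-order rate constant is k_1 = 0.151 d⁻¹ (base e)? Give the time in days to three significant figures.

t ≈ 7.76 d

y/L₀ = 1 − e^(−k_1 t) = 0.69 ⇒ e^(−k_1 t) = 0.310
t = −ln(0.310) / 0.151 = 1.171 / 0.151 = 7.756 d.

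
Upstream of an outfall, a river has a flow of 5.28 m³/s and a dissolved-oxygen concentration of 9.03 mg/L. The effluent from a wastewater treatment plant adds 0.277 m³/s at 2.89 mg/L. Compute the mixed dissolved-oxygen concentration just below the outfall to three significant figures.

8.72 mg/L

Flow-weighted mixing: C = (Q_r C_r + Q_w C_w)/(Q_r + Q_w)
= (5.28×9.03 + 0.277×2.89)/(5.28 + 0.277) = 48.48/5.557 = 8.724 mg/L.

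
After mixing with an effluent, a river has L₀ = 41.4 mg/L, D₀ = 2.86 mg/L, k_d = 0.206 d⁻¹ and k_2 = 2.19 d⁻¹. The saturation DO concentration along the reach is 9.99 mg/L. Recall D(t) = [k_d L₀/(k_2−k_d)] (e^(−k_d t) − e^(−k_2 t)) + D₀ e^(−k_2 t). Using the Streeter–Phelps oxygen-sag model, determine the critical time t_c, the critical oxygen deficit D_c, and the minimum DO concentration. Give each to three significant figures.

t_c ≈ 0.640 d; D_c ≈ 3.41 mg/L; min DO ≈ 6.58 mg/L

t_c = [1/(k_2−k_d)] ln[(k_2/k_d)(1 − D₀(k_2−k_d)/(k_d L₀))]
= [1/(2.19−0.206)] ln[(2.19/0.206)(1 − 2.86×1.984/(0.206×41.4))]
= (1/1.984) ln[10.63 × 0.3347] = 0.5040 × ln(3.558) = 0.5040 × 1.269 = 0.6397 d.
D_c = (k_d/k_2) L₀ e^(−k_d t_c) = (0.206/2.19) × 41.4 × e^(−0.206×0.6397) = 0.09406 × 41.4 × 0.8765 = 3.413 mg/L.
Minimum DO = C_s − D_c = 9.99 − 3.413 = 6.577 mg/L.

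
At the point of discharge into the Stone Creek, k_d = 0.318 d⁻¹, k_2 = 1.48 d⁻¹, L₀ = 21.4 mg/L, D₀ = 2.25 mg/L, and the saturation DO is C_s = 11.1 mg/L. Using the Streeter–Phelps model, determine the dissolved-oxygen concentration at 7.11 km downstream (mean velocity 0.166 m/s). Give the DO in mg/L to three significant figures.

Travel time t = x/v = 7.11 km / (0.166 m/s) = 7110 m / 0.166 m/s = 42830 s = 0.4957 d.
k_d L₀/(k_2−k_d) = 0.318×21.4/(1.48−0.318) = 6.805/1.162 = 5.856 mg/L.
e^(−k_d t) = e^(−0.318×0.4957) = 0.8542; e^(−k_2 t) = e^(−1.48×0.4957) = 0.4801.
D = 5.856 × (0.8542 − 0.4801) + 2.25 × 0.4801 = 2.190 + 1.080 = 3.271 mg/L.
DO = C_s − D = 11.1 − 3.271 = 7.829 mg/L.

DO ≈ 7.83 mg/L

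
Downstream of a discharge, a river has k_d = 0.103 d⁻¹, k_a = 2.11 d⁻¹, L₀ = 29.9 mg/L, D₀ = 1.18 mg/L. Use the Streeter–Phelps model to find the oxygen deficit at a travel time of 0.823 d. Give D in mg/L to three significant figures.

D ≈ 1.35 mg/L

k_d L₀/(k_a−k_d) = 0.103×29.9/(2.11−0.103) = 3.080/2.007 = 1.534 mg/L.
e^(−k_d t) = e^(−0.103×0.8230) = 0.9187; e^(−k_a t) = e^(−2.11×0.8230) = 0.1761.
D = 1.534 × (0.9187 − 0.1761) + 1.18 × 0.1761 = 1.139 + 0.2078 = 1.347 mg/L.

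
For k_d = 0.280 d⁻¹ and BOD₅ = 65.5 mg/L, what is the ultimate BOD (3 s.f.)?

L₀ ≈ 86.9 mg/L

BOD₅ = L₀(1 − e^(−5k_d)) ⇒ L₀ = BOD₅ / (1 − e^(−5×0.280))
= 65.5 / (1 − 0.2466) = 65.5 / 0.7534 = 86.94 mg/L.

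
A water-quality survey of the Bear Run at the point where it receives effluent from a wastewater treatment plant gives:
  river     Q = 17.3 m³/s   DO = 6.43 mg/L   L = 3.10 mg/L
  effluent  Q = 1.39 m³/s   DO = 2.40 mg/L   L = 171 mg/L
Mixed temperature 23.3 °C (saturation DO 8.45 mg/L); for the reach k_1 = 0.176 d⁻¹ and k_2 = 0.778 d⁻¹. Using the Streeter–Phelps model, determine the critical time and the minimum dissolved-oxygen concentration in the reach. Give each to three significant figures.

Mixed DO = (17.3×6.43 + 1.39×2.40)/(17.3+1.39) = 114.6/18.69 = 6.130 mg/L.
Mixed L₀ = (17.3×3.10 + 1.39×171)/(18.69) = 291.3/18.69 = 15.59 mg/L.
Initial deficit D₀ = C_s − DO₀ = 8.45 − 6.130 = 2.320 mg/L.
t_c = (1/0.6020) ln[(0.778/0.176)(1 − 2.320×0.6020/(0.176×15.59))] = 1.661 × ln(2.170) = 1.287 d.
D_c = (0.176/0.778) × 15.59 × e^(−0.176×1.287) = 0.2262 × 15.59 × 0.7973 = 2.811 mg/L.
Minimum DO = 8.45 − 2.811 = 5.639 mg/L.

t_c ≈ 1.29 d; minimum DO ≈ 5.64 mg/L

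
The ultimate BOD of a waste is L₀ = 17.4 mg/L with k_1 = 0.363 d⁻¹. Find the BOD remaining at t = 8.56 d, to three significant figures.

L_t = L₀ e^(−k_1 t) = 17.4 × e^(−0.363×8.56) = 17.4 × 0.04472 = 0.7782 mg/L.

L ≈ 0.778 mg/L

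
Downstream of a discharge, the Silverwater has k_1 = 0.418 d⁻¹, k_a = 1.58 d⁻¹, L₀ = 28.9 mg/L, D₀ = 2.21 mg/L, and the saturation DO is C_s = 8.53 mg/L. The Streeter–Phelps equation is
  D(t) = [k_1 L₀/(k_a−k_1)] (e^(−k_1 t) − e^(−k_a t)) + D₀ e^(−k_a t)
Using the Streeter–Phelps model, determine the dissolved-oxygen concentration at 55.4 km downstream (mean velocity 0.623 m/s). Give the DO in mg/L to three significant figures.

DO ≈ 3.38 mg/L

Travel time t = x/v = 55.4 km / (0.623 m/s) = 55400 m / 0.623 m/s = 88920 s = 1.029 d.
k_1 L₀/(k_a−k_1) = 0.418×28.9/(1.58−0.418) = 12.08/1.162 = 10.40 mg/L.
e^(−k_1 t) = e^(−0.418×1.029) = 0.6504; e^(−k_a t) = e^(−1.58×1.029) = 0.1967.
D = 10.40 × (0.6504 − 0.1967) + 2.21 × 0.1967 = 4.717 + 0.4347 = 5.151 mg/L.
DO = C_s − D = 8.53 − 5.151 = 3.379 mg/L.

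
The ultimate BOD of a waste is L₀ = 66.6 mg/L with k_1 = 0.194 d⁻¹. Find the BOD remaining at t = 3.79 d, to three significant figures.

L_t = L₀ e^(−k_1 t) = 66.6 × e^(−0.194×3.79) = 66.6 × 0.4794 = 31.93 mg/L.

L ≈ 31.9 mg/L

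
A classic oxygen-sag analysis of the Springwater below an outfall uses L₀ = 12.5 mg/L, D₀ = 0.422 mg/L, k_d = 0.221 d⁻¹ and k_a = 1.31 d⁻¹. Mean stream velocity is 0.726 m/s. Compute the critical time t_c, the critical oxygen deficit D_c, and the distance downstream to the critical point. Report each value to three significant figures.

t_c = [1/(k_a−k_d)] ln[(k_a/k_d)(1 − D₀(k_a−k_d)/(k_d L₀))]
= [1/(1.31−0.221)] ln[(1.31/0.221)(1 − 0.422×1.089/(0.221×12.5))]
= (1/1.089) ln[5.928 × 0.8336] = 0.9183 × ln(4.942) = 0.9183 × 1.598 = 1.467 d.
L(t_c) = L₀ e^(−k_d t_c) = 12.5 × 0.7231 = 9.039 mg/L, and at the critical point k_a D_c = k_d L, so D_c = (0.221/1.31) × 9.039 = 1.525 mg/L.
x_c = v t_c = 0.726 m/s × 1.467 d × 86400 s/d = 92030 m ≈ 92.0 km.

t_c ≈ 1.47 d; D_c ≈ 1.52 mg/L; x_c ≈ 92.0 km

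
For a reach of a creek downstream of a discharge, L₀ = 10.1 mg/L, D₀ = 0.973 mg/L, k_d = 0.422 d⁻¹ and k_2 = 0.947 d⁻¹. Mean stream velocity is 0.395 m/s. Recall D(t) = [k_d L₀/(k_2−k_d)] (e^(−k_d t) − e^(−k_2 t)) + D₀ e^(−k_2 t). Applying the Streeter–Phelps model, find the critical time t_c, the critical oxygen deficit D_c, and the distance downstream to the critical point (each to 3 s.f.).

t_c = [1/(k_2−k_d)] ln[(k_2/k_d)(1 − D₀(k_2−k_d)/(k_d L₀))]
= [1/(0.947−0.422)] ln[(0.947/0.422)(1 − 0.973×0.5250/(0.422×10.1))]
= (1/0.5250) ln[2.244 × 0.8801] = 1.905 × ln(1.975) = 1.905 × 0.6806 = 1.296 d.
L(t_c) = L₀ e^(−k_d t_c) = 10.1 × 0.5786 = 5.844 mg/L, and at the critical point k_2 D_c = k_d L, so D_c = (0.422/0.947) × 5.844 = 2.604 mg/L.
x_c = v t_c = 0.395 m/s × 1.296 d × 86400 s/d = 44240 m ≈ 44.2 km.

t_c ≈ 1.30 d; D_c ≈ 2.60 mg/L; x_c ≈ 44.2 km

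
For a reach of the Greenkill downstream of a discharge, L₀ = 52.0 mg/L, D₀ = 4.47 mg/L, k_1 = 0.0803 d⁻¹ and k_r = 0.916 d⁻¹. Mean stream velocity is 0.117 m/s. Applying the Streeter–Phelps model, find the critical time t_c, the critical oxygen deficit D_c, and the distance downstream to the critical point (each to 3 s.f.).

t_c = [1/(k_r−k_1)] ln[(k_r/k_1)(1 − D₀(k_r−k_1)/(k_1 L₀))]
= [1/(0.916−0.0803)] ln[(0.916/0.0803)(1 − 4.47×0.8357/(0.0803×52.0))]
= (1/0.8357) ln[11.41 × 0.1054] = 1.197 × ln(1.202) = 1.197 × 0.1841 = 0.2202 d.
D_c = (k_1/k_r) L₀ e^(−k_1 t_c) = (0.0803/0.916) × 52.0 × e^(−0.0803×0.2202) = 0.08766 × 52.0 × 0.9825 = 4.479 mg/L.
x_c = v t_c = 0.117 m/s × 0.2202 d × 86400 s/d = 2226 m ≈ 2.23 km.

t_c ≈ 0.220 d; D_c ≈ 4.48 mg/L; x_c ≈ 2.23 km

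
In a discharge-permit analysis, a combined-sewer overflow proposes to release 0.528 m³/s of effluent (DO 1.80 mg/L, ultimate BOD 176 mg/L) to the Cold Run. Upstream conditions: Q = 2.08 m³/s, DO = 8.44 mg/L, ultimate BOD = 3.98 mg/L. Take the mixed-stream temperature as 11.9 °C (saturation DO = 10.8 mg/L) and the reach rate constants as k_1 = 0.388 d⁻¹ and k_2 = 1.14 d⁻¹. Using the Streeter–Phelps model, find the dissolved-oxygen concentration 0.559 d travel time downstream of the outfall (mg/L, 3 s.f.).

Mixed DO = (2.08×8.44 + 0.528×1.80)/(2.08+0.528) = 18.51/2.608 = 7.096 mg/L.
Mixed L₀ = (2.08×3.98 + 0.528×176)/(2.608) = 101.2/2.608 = 38.81 mg/L.
Initial deficit D₀ = C_s − DO₀ = 10.8 − 7.096 = 3.704 mg/L.
D(0.559) = [0.388×38.81/(1.14−0.388)](e^(−0.388×0.559) − e^(−1.14×0.559)) + 3.704 e^(−1.14×0.559)
= 20.02 × (0.8050 − 0.5287) + 3.704 × 0.5287 = 7.490 mg/L.
DO = 10.8 − 7.490 = 3.310 mg/L.

DO ≈ 3.31 mg/L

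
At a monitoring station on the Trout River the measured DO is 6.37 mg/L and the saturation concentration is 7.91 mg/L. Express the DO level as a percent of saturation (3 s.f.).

% saturation = C/C_s × 100 = 6.37/7.91 × 100 = 80.5 %.

80.5 % saturation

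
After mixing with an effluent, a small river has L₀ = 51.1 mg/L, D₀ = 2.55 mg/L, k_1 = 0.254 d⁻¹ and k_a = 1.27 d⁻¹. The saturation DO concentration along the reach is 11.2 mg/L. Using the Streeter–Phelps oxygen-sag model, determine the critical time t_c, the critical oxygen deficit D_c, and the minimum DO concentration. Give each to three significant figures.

t_c ≈ 1.36 d; D_c ≈ 7.23 mg/L; min DO ≈ 3.97 mg/L

With k_a/k_1 = 5.000 and 1 − D₀(k_a−k_1)/(k_1 L₀) = 0.8004,
t_c = ln(5.000 × 0.8004) / (1.27 − 0.254) = ln(4.002) / 1.016 = 1.387/1.016 = 1.365 d.
L(t_c) = L₀ e^(−k_1 t_c) = 51.1 × 0.7070 = 36.13 mg/L, and at the critical point k_a D_c = k_1 L, so D_c = (0.254/1.27) × 36.13 = 7.226 mg/L.
Minimum DO = C_s − D_c = 11.2 − 7.226 = 3.974 mg/L.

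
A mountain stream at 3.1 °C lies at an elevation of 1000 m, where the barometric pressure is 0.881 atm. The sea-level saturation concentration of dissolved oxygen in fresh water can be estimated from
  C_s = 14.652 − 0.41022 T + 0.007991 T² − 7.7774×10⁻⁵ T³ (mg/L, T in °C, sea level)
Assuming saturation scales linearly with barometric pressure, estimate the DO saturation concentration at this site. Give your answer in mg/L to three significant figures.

C_s ≈ 11.9 mg/L

At sea level: C_s = 14.652 − 0.41022×3.1 + 0.007991×3.1² − 7.7774×10⁻⁵×3.1³ = 13.45 mg/L.
Pressure correction: C_s' = 13.45 × 0.881 = 11.85 mg/L.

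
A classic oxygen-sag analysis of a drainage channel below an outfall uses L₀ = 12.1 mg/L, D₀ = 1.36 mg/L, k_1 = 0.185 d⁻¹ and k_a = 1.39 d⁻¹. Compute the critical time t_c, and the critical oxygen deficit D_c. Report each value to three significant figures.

t_c = [1/(k_a−k_1)] ln[(k_a/k_1)(1 − D₀(k_a−k_1)/(k_1 L₀))]
= [1/(1.39−0.185)] ln[(1.39/0.185)(1 − 1.36×1.205/(0.185×12.1))]
= (1/1.205) ln[7.514 × 0.2679] = 0.8299 × ln(2.013) = 0.8299 × 0.6996 = 0.5806 d.
D_c = (k_1/k_a) L₀ e^(−k_1 t_c) = (0.185/1.39) × 12.1 × e^(−0.185×0.5806) = 0.1331 × 12.1 × 0.8982 = 1.446 mg/L.

t_c ≈ 0.581 d; D_c ≈ 1.45 mg/L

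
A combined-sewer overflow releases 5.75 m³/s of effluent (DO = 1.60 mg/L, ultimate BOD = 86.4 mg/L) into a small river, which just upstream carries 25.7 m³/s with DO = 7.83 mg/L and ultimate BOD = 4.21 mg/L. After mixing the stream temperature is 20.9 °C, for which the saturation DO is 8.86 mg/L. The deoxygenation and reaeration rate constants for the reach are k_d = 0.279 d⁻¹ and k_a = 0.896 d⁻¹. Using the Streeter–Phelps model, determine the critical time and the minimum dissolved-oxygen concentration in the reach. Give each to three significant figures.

Mixed DO = (25.7×7.83 + 5.75×1.60)/(25.7+5.75) = 210.4/31.45 = 6.691 mg/L.
Mixed L₀ = (25.7×4.21 + 5.75×86.4)/(31.45) = 605.0/31.45 = 19.24 mg/L.
Initial deficit D₀ = C_s − DO₀ = 8.86 − 6.691 = 2.169 mg/L.
t_c = (1/0.6170) ln[(0.896/0.279)(1 − 2.169×0.6170/(0.279×19.24))] = 1.621 × ln(2.411) = 1.426 d.
D_c = (0.279/0.896) × 19.24 × e^(−0.279×1.426) = 0.3114 × 19.24 × 0.6717 = 4.024 mg/L.
Minimum DO = 8.86 − 4.024 = 4.836 mg/L.

t_c ≈ 1.43 d; minimum DO ≈ 4.84 mg/L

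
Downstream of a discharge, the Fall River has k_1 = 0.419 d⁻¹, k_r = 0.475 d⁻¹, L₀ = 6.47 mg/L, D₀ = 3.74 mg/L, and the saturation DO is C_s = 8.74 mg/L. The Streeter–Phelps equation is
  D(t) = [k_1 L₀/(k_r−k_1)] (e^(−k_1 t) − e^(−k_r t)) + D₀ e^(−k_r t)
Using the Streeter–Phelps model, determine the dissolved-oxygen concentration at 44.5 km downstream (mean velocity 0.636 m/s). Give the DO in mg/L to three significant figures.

DO ≈ 4.67 mg/L

Travel time t = x/v = 44.5 km / (0.636 m/s) = 44500 m / 0.636 m/s = 69970 s = 0.8098 d.
k_1 L₀/(k_r−k_1) = 0.419×6.47/(0.475−0.419) = 2.711/0.05600 = 48.41 mg/L.
e^(−k_1 t) = e^(−0.419×0.8098) = 0.7123; e^(−k_r t) = e^(−0.475×0.8098) = 0.6807.
D = 48.41 × (0.7123 − 0.6807) + 3.74 × 0.6807 = 1.529 + 2.546 = 4.074 mg/L.
DO = C_s − D = 8.74 − 4.074 = 4.666 mg/L.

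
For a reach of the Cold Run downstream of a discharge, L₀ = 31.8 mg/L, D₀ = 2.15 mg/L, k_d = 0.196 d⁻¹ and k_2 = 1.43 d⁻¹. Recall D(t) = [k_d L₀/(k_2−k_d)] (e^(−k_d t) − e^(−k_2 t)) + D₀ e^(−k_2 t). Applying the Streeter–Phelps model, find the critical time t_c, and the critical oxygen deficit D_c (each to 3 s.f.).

t_c ≈ 1.16 d; D_c ≈ 3.47 mg/L

At the critical point dD/dt = 0, so k_d L₀ e^(−k_d t) = k_2 D. Substituting D(t) from the Streeter–Phelps equation and solving for t gives
t_c = ln[(k_2/k_d)(1 − D₀(k_2−k_d)/(k_d L₀))] / (k_2−k_d).
Here k_2−k_d = 1.234 d⁻¹ and 1 − D₀(k_2−k_d)/(k_d L₀) = 1 − 2.15×1.234/(0.196×31.8) = 0.5743, so
t_c = ln(7.296 × 0.5743) / 1.234 = 1.433 / 1.234 = 1.161 d.
L(t_c) = L₀ e^(−k_d t_c) = 31.8 × 0.7965 = 25.33 mg/L, and at the critical point k_2 D_c = k_d L, so D_c = (0.196/1.43) × 25.33 = 3.471 mg/L.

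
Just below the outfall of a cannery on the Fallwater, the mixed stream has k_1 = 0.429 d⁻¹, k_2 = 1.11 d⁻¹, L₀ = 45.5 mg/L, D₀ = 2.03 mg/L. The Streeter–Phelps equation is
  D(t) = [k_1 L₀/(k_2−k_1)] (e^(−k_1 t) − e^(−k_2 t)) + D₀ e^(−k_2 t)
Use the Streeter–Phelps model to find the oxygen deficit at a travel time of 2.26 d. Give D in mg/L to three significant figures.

D ≈ 8.70 mg/L

k_1 L₀/(k_2−k_1) = 0.429×45.5/(1.11−0.429) = 19.52/0.6810 = 28.66 mg/L.
e^(−k_1 t) = e^(−0.429×2.260) = 0.3793; e^(−k_2 t) = e^(−1.11×2.260) = 0.08138.
D = 28.66 × (0.3793 − 0.08138) + 2.03 × 0.08138 = 8.538 + 0.1652 = 8.703 mg/L.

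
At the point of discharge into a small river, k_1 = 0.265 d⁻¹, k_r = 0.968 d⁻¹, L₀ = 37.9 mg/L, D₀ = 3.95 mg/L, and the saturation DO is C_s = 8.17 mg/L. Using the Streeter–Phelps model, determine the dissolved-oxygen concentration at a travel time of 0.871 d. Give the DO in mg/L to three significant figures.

DO ≈ 1.28 mg/L

k_1 L₀/(k_r−k_1) = 0.265×37.9/(0.968−0.265) = 10.04/0.7030 = 14.29 mg/L.
e^(−k_1 t) = e^(−0.265×0.8710) = 0.7939; e^(−k_r t) = e^(−0.968×0.8710) = 0.4304.
D = 14.29 × (0.7939 − 0.4304) + 3.95 × 0.4304 = 5.194 + 1.700 = 6.893 mg/L.
DO = C_s − D = 8.17 − 6.893 = 1.277 mg/L.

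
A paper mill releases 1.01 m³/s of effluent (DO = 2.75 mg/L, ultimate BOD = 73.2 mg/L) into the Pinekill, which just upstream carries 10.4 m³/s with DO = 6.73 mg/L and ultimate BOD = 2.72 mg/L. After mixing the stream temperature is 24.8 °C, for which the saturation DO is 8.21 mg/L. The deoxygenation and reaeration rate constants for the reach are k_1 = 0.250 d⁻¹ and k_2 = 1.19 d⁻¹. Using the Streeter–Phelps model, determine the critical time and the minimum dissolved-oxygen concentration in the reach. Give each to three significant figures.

t_c ≈ 0.101 d; minimum DO ≈ 6.37 mg/L

Mixed DO = (10.4×6.73 + 1.01×2.75)/(10.4+1.01) = 72.77/11.41 = 6.378 mg/L.
Mixed L₀ = (10.4×2.72 + 1.01×73.2)/(11.41) = 102.2/11.41 = 8.959 mg/L.
Initial deficit D₀ = C_s − DO₀ = 8.21 − 6.378 = 1.832 mg/L.
t_c = (1/0.9400) ln[(1.19/0.250)(1 − 1.832×0.9400/(0.250×8.959))] = 1.064 × ln(1.099) = 0.1009 d.
D_c = (0.250/1.19) × 8.959 × e^(−0.250×0.1009) = 0.2101 × 8.959 × 0.9751 = 1.835 mg/L.
Minimum DO = 8.21 − 1.835 = 6.375 mg/L.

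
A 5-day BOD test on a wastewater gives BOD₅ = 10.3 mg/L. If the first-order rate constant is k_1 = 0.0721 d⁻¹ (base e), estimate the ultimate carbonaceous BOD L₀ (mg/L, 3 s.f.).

BOD₅ = L₀(1 − e^(−5k_1)) ⇒ L₀ = BOD₅ / (1 − e^(−5×0.0721))
= 10.3 / (1 − 0.6973) = 10.3 / 0.3027 = 34.03 mg/L.

L₀ ≈ 34.0 mg/L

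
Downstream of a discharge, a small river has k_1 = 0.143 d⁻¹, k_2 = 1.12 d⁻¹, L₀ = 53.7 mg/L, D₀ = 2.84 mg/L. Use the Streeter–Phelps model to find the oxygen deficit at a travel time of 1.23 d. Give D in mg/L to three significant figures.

k_1 L₀/(k_2−k_1) = 0.143×53.7/(1.12−0.143) = 7.679/0.9770 = 7.860 mg/L.
e^(−k_1 t) = e^(−0.143×1.230) = 0.8387; e^(−k_2 t) = e^(−1.12×1.230) = 0.2522.
D = 7.860 × (0.8387 − 0.2522) + 2.84 × 0.2522 = 4.610 + 0.7162 = 5.326 mg/L.

D ≈ 5.33 mg/L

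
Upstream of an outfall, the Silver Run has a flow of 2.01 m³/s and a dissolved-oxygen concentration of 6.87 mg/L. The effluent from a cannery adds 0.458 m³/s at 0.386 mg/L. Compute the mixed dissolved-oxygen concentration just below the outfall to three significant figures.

Flow-weighted mixing: C = (Q_r C_r + Q_w C_w)/(Q_r + Q_w)
= (2.01×6.87 + 0.458×0.386)/(2.01 + 0.458) = 13.99/2.468 = 5.667 mg/L.

5.67 mg/L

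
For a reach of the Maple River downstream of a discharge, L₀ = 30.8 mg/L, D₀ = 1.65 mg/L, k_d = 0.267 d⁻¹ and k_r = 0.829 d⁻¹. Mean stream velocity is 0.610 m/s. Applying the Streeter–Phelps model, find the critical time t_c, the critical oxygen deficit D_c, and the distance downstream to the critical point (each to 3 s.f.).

t_c ≈ 1.80 d; D_c ≈ 6.13 mg/L; x_c ≈ 95.0 km

At the critical point dD/dt = 0, so k_d L₀ e^(−k_d t) = k_r D. Substituting D(t) from the Streeter–Phelps equation and solving for t gives
t_c = ln[(k_r/k_d)(1 − D₀(k_r−k_d)/(k_d L₀))] / (k_r−k_d).
Here k_r−k_d = 0.5620 d⁻¹ and 1 − D₀(k_r−k_d)/(k_d L₀) = 1 − 1.65×0.5620/(0.267×30.8) = 0.8872, so
t_c = ln(3.105 × 0.8872) / 0.5620 = 1.013 / 0.5620 = 1.803 d.
D_c = (k_d/k_r) L₀ e^(−k_d t_c) = (0.267/0.829) × 30.8 × e^(−0.267×1.803) = 0.3221 × 30.8 × 0.6179 = 6.130 mg/L.
x_c = v t_c = 0.610 m/s × 1.803 d × 86400 s/d = 95030 m ≈ 95.0 km.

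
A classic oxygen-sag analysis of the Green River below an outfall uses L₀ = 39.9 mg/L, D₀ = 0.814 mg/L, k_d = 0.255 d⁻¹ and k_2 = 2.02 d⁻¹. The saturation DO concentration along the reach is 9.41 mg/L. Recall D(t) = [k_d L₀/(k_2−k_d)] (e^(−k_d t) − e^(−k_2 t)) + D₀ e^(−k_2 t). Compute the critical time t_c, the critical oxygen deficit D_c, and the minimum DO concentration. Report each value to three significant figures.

t_c ≈ 1.09 d; D_c ≈ 3.82 mg/L; min DO ≈ 5.59 mg/L

t_c = [1/(k_2−k_d)] ln[(k_2/k_d)(1 − D₀(k_2−k_d)/(k_d L₀))]
= [1/(2.02−0.255)] ln[(2.02/0.255)(1 − 0.814×1.765/(0.255×39.9))]
= (1/1.765) ln[7.922 × 0.8588] = 0.5666 × ln(6.803) = 0.5666 × 1.917 = 1.086 d.
L(t_c) = L₀ e^(−k_d t_c) = 39.9 × 0.7580 = 30.25 mg/L, and at the critical point k_2 D_c = k_d L, so D_c = (0.255/2.02) × 30.25 = 3.818 mg/L.
Minimum DO = C_s − D_c = 9.41 − 3.818 = 5.592 mg/L.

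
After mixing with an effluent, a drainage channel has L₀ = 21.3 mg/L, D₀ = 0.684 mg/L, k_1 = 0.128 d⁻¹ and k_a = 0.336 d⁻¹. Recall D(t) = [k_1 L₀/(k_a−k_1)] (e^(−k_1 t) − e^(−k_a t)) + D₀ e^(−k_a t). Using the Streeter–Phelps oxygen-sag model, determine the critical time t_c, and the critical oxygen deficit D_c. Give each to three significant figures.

At the critical point dD/dt = 0, so k_1 L₀ e^(−k_1 t) = k_a D. Substituting D(t) from the Streeter–Phelps equation and solving for t gives
t_c = ln[(k_a/k_1)(1 − D₀(k_a−k_1)/(k_1 L₀))] / (k_a−k_1).
Here k_a−k_1 = 0.2080 d⁻¹ and 1 − D₀(k_a−k_1)/(k_1 L₀) = 1 − 0.684×0.2080/(0.128×21.3) = 0.9478, so
t_c = ln(2.625 × 0.9478) / 0.2080 = 0.9115 / 0.2080 = 4.382 d.
L(t_c) = L₀ e^(−k_1 t_c) = 21.3 × 0.5707 = 12.16 mg/L, and at the critical point k_a D_c = k_1 L, so D_c = (0.128/0.336) × 12.16 = 4.631 mg/L.

t_c ≈ 4.38 d; D_c ≈ 4.63 mg/L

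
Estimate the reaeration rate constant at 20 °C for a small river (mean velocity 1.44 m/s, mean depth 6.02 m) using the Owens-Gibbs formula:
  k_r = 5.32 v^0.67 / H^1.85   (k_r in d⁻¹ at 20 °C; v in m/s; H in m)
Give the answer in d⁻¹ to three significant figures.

k_r ≈ 0.245 d⁻¹

k_r = 5.32 × 1.44^0.67 / 6.02^1.85 = 5.32 × 1.277 / 27.69 = 0.2453 d⁻¹.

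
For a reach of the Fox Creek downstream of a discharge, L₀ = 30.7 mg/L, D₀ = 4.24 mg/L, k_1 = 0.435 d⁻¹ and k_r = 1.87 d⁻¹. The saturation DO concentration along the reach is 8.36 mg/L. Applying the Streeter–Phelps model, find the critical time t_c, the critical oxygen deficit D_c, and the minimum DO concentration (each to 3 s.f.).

t_c ≈ 0.593 d; D_c ≈ 5.52 mg/L; min DO ≈ 2.84 mg/L

At the critical point dD/dt = 0, so k_1 L₀ e^(−k_1 t) = k_r D. Substituting D(t) from the Streeter–Phelps equation and solving for t gives
t_c = ln[(k_r/k_1)(1 − D₀(k_r−k_1)/(k_1 L₀))] / (k_r−k_1).
Here k_r−k_1 = 1.435 d⁻¹ and 1 − D₀(k_r−k_1)/(k_1 L₀) = 1 − 4.24×1.435/(0.435×30.7) = 0.5444, so
t_c = ln(4.299 × 0.5444) / 1.435 = 0.8503 / 1.435 = 0.5925 d.
L(t_c) = L₀ e^(−k_1 t_c) = 30.7 × 0.7728 = 23.72 mg/L, and at the critical point k_r D_c = k_1 L, so D_c = (0.435/1.87) × 23.72 = 5.519 mg/L.
Minimum DO = C_s − D_c = 8.36 − 5.519 = 2.841 mg/L.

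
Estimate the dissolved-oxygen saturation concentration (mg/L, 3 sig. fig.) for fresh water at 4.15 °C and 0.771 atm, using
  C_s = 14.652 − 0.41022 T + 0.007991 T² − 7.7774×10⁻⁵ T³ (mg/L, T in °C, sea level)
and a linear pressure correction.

C_s ≈ 10.1 mg/L

At sea level: C_s = 14.652 − 0.41022×4.15 + 0.007991×4.15² − 7.7774×10⁻⁵×4.15³ = 13.08 mg/L.
Pressure correction: C_s' = 13.08 × 0.771 = 10.09 mg/L.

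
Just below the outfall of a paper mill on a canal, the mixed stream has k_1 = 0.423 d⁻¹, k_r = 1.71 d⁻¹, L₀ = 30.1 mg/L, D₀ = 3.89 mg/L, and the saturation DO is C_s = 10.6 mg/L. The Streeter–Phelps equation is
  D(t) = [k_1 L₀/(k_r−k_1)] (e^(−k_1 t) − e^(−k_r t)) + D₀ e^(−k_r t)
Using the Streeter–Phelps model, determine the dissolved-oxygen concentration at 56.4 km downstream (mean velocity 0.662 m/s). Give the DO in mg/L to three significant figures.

DO ≈ 5.19 mg/L

Travel time t = x/v = 56.4 km / (0.662 m/s) = 56400 m / 0.662 m/s = 85200 s = 0.9861 d.
k_1 L₀/(k_r−k_1) = 0.423×30.1/(1.71−0.423) = 12.73/1.287 = 9.893 mg/L.
e^(−k_1 t) = e^(−0.423×0.9861) = 0.6590; e^(−k_r t) = e^(−1.71×0.9861) = 0.1852.
D = 9.893 × (0.6590 − 0.1852) + 3.89 × 0.1852 = 4.687 + 0.7205 = 5.407 mg/L.
DO = C_s − D = 10.6 − 5.407 = 5.193 mg/L.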